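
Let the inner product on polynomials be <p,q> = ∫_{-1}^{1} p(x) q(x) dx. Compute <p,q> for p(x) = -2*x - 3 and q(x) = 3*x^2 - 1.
<p,q> = 0

Expand the product: p(x)·q(x) = -6*x^3 - 9*x^2 + 2*x + 3.
∫_{-1}^{1} of each monomial x^k gives [2/(k+1) if k even, 0 if k odd]. Integrating term-by-term (or equivalently evaluating the antiderivative F(x) = -3*x^4/2 - 3*x^3 + x^2 + 3*x at the endpoints):
  F(1) − F(−1) = -1/2 − (-1/2) = 0.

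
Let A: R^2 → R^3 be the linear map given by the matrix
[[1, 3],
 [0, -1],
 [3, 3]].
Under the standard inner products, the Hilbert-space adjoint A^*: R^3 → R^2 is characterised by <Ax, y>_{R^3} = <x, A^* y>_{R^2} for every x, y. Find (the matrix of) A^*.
A^* = A^T =
[[1, 0, 3],
 [3, -1, 3]]

For real matrices with standard dot products, the defining identity <Ax, y> = <x, A^* y> gives (Ax)^T y = x^T (A^*) y, i.e. x^T A^T y = x^T (A^*) y. Since this holds for all x, y, we must have A^* = A^T. Therefore
A^* =
[[1, 0, 3],
 [3, -1, 3]].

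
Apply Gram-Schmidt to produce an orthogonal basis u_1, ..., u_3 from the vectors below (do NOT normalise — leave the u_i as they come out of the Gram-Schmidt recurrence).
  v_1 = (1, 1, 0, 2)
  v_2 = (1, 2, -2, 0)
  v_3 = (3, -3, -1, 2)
Orthogonal basis:
  u_1 = (1, 1, 0, 2)
  u_2 = (1/2, 3/2, -2, -1)
  u_3 = (38/15, -46/15, -9/5, 4/15)

Apply the Gram-Schmidt recurrence
  u_1 = v_1
  u_i = v_i − Σ_{j<i} ((v_i · u_j) / (u_j · u_j)) · u_j.

Step by step this gives:
  u_1 = (1, 1, 0, 2)
  u_2 = (1/2, 3/2, -2, -1)
  u_3 = (38/15, -46/15, -9/5, 4/15)

Orthogonality check:
  u_2 · u_1 = 0 (should be 0)
  u_3 · u_1 = 0 (should be 0)
  u_3 · u_2 = 0 (should be 0)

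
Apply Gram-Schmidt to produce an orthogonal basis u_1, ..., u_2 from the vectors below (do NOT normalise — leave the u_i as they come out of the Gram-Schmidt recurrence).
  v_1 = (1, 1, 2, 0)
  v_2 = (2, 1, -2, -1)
Orthogonal basis:
  u_1 = (1, 1, 2, 0)
  u_2 = (13/6, 7/6, -5/3, -1)

Apply the Gram-Schmidt recurrence
  u_1 = v_1
  u_i = v_i − Σ_{j<i} ((v_i · u_j) / (u_j · u_j)) · u_j.

Step by step this gives:
  u_1 = (1, 1, 2, 0)
  u_2 = (13/6, 7/6, -5/3, -1)

Orthogonality check:
  u_2 · u_1 = 0 (should be 0)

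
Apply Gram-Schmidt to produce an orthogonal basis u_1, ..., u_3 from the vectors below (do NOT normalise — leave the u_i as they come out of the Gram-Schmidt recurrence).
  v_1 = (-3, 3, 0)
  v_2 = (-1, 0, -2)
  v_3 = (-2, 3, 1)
Orthogonal basis:
  u_1 = (-3, 3, 0)
  u_2 = (-1/2, -1/2, -2)
  u_3 = (2/9, 2/9, -1/9)

Apply the Gram-Schmidt recurrence
  u_1 = v_1
  u_i = v_i − Σ_{j<i} ((v_i · u_j) / (u_j · u_j)) · u_j.

Step by step this gives:
  u_1 = (-3, 3, 0)
  u_2 = (-1/2, -1/2, -2)
  u_3 = (2/9, 2/9, -1/9)

Orthogonality check:
  u_2 · u_1 = 0 (should be 0)
  u_3 · u_1 = 0 (should be 0)
  u_3 · u_2 = 0 (should be 0)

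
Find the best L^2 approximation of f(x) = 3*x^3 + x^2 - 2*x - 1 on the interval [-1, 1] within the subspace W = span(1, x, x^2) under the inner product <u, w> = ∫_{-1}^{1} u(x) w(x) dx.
g(x) = x^2 - x/5 - 1

The best approximation g ∈ W is the orthogonal projection of f onto W. Writing g = a_0 + a_1 x + a_2 x^2, the coefficients solve the normal equations G · a = b where
  G_{ij} = <φ_i, φ_j> and b_i = <f, φ_i>, with φ_0 = 1, φ_1 = x, φ_2 = x^2.
G =
  [2, 0, 2/3]
  [0, 2/3, 0]
  [2/3, 0, 2/5],
b = (-4/3, -2/15, -4/15).
Solving gives a_0 = -1, a_1 = -1/5, a_2 = 1, so
  g(x) = x^2 - x/5 - 1.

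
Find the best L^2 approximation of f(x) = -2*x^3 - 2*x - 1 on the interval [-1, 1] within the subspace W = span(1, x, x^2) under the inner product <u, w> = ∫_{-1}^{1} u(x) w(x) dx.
g(x) = -16*x/5 - 1

The best approximation g ∈ W is the orthogonal projection of f onto W. Writing g = a_0 + a_1 x + a_2 x^2, the coefficients solve the normal equations G · a = b where
  G_{ij} = <φ_i, φ_j> and b_i = <f, φ_i>, with φ_0 = 1, φ_1 = x, φ_2 = x^2.
G =
  [2, 0, 2/3]
  [0, 2/3, 0]
  [2/3, 0, 2/5],
b = (-2, -32/15, -2/3).
Solving gives a_0 = -1, a_1 = -16/5, a_2 = 0, so
  g(x) = -16*x/5 - 1.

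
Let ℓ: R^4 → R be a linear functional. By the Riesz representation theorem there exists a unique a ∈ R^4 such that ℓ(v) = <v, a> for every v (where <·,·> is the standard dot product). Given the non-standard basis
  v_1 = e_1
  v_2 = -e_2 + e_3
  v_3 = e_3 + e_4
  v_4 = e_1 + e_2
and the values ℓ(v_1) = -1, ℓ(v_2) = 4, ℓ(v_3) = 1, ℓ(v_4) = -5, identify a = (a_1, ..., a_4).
a = (-1, -4, 0, 1)

Write a = (a_1, ..., a_4) in the standard basis. For each basis vector v_i, ℓ(v_i) = <v_i, a> is a linear equation in the a_j's. Collect the n equations into a matrix system V a = ℓ, where row i of V is v_i (expressed in the standard basis). Since V is invertible (lower-triangular with 1s on the diagonal, up to permutation), solve by back-substitution:
  V =
[[1, 0, 0, 0],
 [0, -1, 1, 0],
 [0, 0, 1, 1],
 [1, 1, 0, 0]]
  V a = (-1, 4, 1, -5)
Solving gives a = (-1, -4, 0, 1).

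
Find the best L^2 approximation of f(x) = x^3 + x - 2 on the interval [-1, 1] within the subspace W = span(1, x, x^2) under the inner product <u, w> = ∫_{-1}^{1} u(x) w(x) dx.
g(x) = 8*x/5 - 2

The best approximation g ∈ W is the orthogonal projection of f onto W. Writing g = a_0 + a_1 x + a_2 x^2, the coefficients solve the normal equations G · a = b where
  G_{ij} = <φ_i, φ_j> and b_i = <f, φ_i>, with φ_0 = 1, φ_1 = x, φ_2 = x^2.
G =
  [2, 0, 2/3]
  [0, 2/3, 0]
  [2/3, 0, 2/5],
b = (-4, 16/15, -4/3).
Solving gives a_0 = -2, a_1 = 8/5, a_2 = 0, so
  g(x) = 8*x/5 - 2.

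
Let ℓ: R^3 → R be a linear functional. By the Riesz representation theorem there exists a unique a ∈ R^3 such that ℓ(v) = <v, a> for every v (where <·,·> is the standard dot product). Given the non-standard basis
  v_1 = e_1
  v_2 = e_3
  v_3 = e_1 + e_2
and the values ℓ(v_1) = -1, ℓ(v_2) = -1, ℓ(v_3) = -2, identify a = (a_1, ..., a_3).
a = (-1, -1, -1)

Write a = (a_1, ..., a_3) in the standard basis. For each basis vector v_i, ℓ(v_i) = <v_i, a> is a linear equation in the a_j's. Collect the n equations into a matrix system V a = ℓ, where row i of V is v_i (expressed in the standard basis). Since V is invertible (lower-triangular with 1s on the diagonal, up to permutation), solve by back-substitution:
  V =
[[1, 0, 0],
 [0, 0, 1],
 [1, 1, 0]]
  V a = (-1, -1, -2)
Solving gives a = (-1, -1, -1).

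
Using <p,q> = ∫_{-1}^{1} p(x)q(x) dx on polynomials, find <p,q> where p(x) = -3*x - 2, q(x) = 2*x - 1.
<p,q> = 0

Expand the product: p(x)·q(x) = -6*x^2 - x + 2.
∫_{-1}^{1} of each monomial x^k gives [2/(k+1) if k even, 0 if k odd]. Integrating term-by-term (or equivalently evaluating the antiderivative F(x) = -2*x^3 - x^2/2 + 2*x at the endpoints):
  F(1) − F(−1) = -1/2 − (-1/2) = 0.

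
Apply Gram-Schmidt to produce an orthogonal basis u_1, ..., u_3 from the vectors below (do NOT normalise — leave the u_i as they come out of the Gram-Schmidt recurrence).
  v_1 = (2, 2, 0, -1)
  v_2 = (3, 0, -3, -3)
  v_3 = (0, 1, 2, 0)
Orthogonal basis:
  u_1 = (2, 2, 0, -1)
  u_2 = (1, -2, -3, -2)
  u_3 = (0, -1/3, 2/3, -2/3)

Apply the Gram-Schmidt recurrence
  u_1 = v_1
  u_i = v_i − Σ_{j<i} ((v_i · u_j) / (u_j · u_j)) · u_j.

Step by step this gives:
  u_1 = (2, 2, 0, -1)
  u_2 = (1, -2, -3, -2)
  u_3 = (0, -1/3, 2/3, -2/3)

Orthogonality check:
  u_2 · u_1 = 0 (should be 0)
  u_3 · u_1 = 0 (should be 0)
  u_3 · u_2 = 0 (should be 0)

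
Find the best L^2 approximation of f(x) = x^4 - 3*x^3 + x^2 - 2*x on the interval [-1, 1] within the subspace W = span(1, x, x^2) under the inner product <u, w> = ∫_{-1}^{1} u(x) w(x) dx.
g(x) = 13*x^2/7 - 19*x/5 - 3/35

The best approximation g ∈ W is the orthogonal projection of f onto W. Writing g = a_0 + a_1 x + a_2 x^2, the coefficients solve the normal equations G · a = b where
  G_{ij} = <φ_i, φ_j> and b_i = <f, φ_i>, with φ_0 = 1, φ_1 = x, φ_2 = x^2.
G =
  [2, 0, 2/3]
  [0, 2/3, 0]
  [2/3, 0, 2/5],
b = (16/15, -38/15, 24/35).
Solving gives a_0 = -3/35, a_1 = -19/5, a_2 = 13/7, so
  g(x) = 13*x^2/7 - 19*x/5 - 3/35.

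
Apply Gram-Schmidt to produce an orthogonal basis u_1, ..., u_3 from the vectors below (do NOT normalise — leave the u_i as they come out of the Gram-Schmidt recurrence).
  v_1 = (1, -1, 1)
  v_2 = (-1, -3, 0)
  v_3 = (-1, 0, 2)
Orthogonal basis:
  u_1 = (1, -1, 1)
  u_2 = (-5/3, -7/3, -2/3)
  u_3 = (-33/26, 11/26, 22/13)

Apply the Gram-Schmidt recurrence
  u_1 = v_1
  u_i = v_i − Σ_{j<i} ((v_i · u_j) / (u_j · u_j)) · u_j.

Step by step this gives:
  u_1 = (1, -1, 1)
  u_2 = (-5/3, -7/3, -2/3)
  u_3 = (-33/26, 11/26, 22/13)

Orthogonality check:
  u_2 · u_1 = 0 (should be 0)
  u_3 · u_1 = 0 (should be 0)
  u_3 · u_2 = 0 (should be 0)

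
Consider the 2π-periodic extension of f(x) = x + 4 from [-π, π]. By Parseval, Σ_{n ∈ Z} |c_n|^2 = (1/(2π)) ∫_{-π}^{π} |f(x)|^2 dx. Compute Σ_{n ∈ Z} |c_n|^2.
Σ |c_n|^2 = π^2/3 + 16

Expand and integrate term by term over [-π, π]:
  ∫ (x)^2 dx = 1·(2π^3/3); ∫ 2·1·(4)·x dx = 0 (odd integrand); ∫ 4^2 dx = 16·2π.
So (1/(2π)) ∫_{-π}^{π} (x + 4)^2 dx = 1π^2/3 + 16 = π^2/3 + 16.
Parseval ⇒ Σ |c_n|^2 = π^2/3 + 16.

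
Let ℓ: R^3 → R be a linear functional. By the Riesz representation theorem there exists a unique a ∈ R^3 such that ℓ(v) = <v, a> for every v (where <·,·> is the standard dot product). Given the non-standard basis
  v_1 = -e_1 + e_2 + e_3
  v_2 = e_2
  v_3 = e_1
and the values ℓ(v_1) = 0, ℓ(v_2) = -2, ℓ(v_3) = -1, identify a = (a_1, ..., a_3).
a = (-1, -2, 1)

Write a = (a_1, ..., a_3) in the standard basis. For each basis vector v_i, ℓ(v_i) = <v_i, a> is a linear equation in the a_j's. Collect the n equations into a matrix system V a = ℓ, where row i of V is v_i (expressed in the standard basis). Since V is invertible (lower-triangular with 1s on the diagonal, up to permutation), solve by back-substitution:
  V =
[[-1, 1, 1],
 [0, 1, 0],
 [1, 0, 0]]
  V a = (0, -2, -1)
Solving gives a = (-1, -2, 1).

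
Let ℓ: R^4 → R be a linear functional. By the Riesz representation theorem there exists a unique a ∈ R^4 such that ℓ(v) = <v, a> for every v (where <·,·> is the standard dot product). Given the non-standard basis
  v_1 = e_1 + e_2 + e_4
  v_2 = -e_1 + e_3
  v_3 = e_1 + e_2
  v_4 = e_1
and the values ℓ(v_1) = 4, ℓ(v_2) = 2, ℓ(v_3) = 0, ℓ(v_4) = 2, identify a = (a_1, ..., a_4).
a = (2, -2, 4, 4)

Write a = (a_1, ..., a_4) in the standard basis. For each basis vector v_i, ℓ(v_i) = <v_i, a> is a linear equation in the a_j's. Collect the n equations into a matrix system V a = ℓ, where row i of V is v_i (expressed in the standard basis). Since V is invertible (lower-triangular with 1s on the diagonal, up to permutation), solve by back-substitution:
  V =
[[1, 1, 0, 1],
 [-1, 0, 1, 0],
 [1, 1, 0, 0],
 [1, 0, 0, 0]]
  V a = (4, 2, 0, 2)
Solving gives a = (2, -2, 4, 4).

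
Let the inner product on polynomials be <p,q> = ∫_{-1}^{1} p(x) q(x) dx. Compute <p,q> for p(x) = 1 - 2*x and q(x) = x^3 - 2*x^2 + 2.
<p,q> = 28/15

Expand the product: p(x)·q(x) = -2*x^4 + 5*x^3 - 2*x^2 - 4*x + 2.
∫_{-1}^{1} of each monomial x^k gives [2/(k+1) if k even, 0 if k odd]. Integrating term-by-term (or equivalently evaluating the antiderivative F(x) = -2*x^5/5 + 5*x^4/4 - 2*x^3/3 - 2*x^2 + 2*x at the endpoints):
  F(1) − F(−1) = 11/60 − (-101/60) = 28/15.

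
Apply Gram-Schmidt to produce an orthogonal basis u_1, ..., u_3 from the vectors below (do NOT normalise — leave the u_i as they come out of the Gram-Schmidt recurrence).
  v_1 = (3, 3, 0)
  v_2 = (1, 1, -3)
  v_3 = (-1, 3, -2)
Orthogonal basis:
  u_1 = (3, 3, 0)
  u_2 = (0, 0, -3)
  u_3 = (-2, 2, 0)

Apply the Gram-Schmidt recurrence
  u_1 = v_1
  u_i = v_i − Σ_{j<i} ((v_i · u_j) / (u_j · u_j)) · u_j.

Step by step this gives:
  u_1 = (3, 3, 0)
  u_2 = (0, 0, -3)
  u_3 = (-2, 2, 0)

Orthogonality check:
  u_2 · u_1 = 0 (should be 0)
  u_3 · u_1 = 0 (should be 0)
  u_3 · u_2 = 0 (should be 0)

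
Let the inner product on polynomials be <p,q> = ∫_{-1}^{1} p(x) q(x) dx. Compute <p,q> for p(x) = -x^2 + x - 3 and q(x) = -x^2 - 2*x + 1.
<p,q> = -28/5

Expand the product: p(x)·q(x) = x^4 + x^3 + 7*x - 3.
∫_{-1}^{1} of each monomial x^k gives [2/(k+1) if k even, 0 if k odd]. Integrating term-by-term (or equivalently evaluating the antiderivative F(x) = x^5/5 + x^4/4 + 7*x^2/2 - 3*x at the endpoints):
  F(1) − F(−1) = 19/20 − (131/20) = -28/5.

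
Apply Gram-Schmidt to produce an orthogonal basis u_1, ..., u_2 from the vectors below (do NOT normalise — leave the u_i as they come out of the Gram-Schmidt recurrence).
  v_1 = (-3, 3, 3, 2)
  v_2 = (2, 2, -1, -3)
Orthogonal basis:
  u_1 = (-3, 3, 3, 2)
  u_2 = (35/31, 89/31, -4/31, -75/31)

Apply the Gram-Schmidt recurrence
  u_1 = v_1
  u_i = v_i − Σ_{j<i} ((v_i · u_j) / (u_j · u_j)) · u_j.

Step by step this gives:
  u_1 = (-3, 3, 3, 2)
  u_2 = (35/31, 89/31, -4/31, -75/31)

Orthogonality check:
  u_2 · u_1 = 0 (should be 0)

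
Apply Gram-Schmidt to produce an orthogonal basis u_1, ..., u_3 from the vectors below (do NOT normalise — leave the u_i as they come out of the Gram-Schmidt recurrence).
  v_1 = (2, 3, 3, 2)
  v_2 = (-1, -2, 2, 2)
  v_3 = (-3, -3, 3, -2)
Orthogonal basis:
  u_1 = (2, 3, 3, 2)
  u_2 = (-15/13, -29/13, 23/13, 24/13)
  u_3 = (-196/167, 33/167, 423/167, -488/167)

Apply the Gram-Schmidt recurrence
  u_1 = v_1
  u_i = v_i − Σ_{j<i} ((v_i · u_j) / (u_j · u_j)) · u_j.

Step by step this gives:
  u_1 = (2, 3, 3, 2)
  u_2 = (-15/13, -29/13, 23/13, 24/13)
  u_3 = (-196/167, 33/167, 423/167, -488/167)

Orthogonality check:
  u_2 · u_1 = 0 (should be 0)
  u_3 · u_1 = 0 (should be 0)
  u_3 · u_2 = 0 (should be 0)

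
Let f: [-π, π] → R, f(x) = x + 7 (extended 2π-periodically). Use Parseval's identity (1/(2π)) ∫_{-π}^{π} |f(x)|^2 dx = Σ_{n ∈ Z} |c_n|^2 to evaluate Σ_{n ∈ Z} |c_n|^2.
Σ |c_n|^2 = π^2/3 + 49

Expand and integrate term by term over [-π, π]:
  ∫ (x)^2 dx = 1·(2π^3/3); ∫ 2·1·(7)·x dx = 0 (odd integrand); ∫ 7^2 dx = 49·2π.
So (1/(2π)) ∫_{-π}^{π} (x + 7)^2 dx = 1π^2/3 + 49 = π^2/3 + 49.
Parseval ⇒ Σ |c_n|^2 = π^2/3 + 49.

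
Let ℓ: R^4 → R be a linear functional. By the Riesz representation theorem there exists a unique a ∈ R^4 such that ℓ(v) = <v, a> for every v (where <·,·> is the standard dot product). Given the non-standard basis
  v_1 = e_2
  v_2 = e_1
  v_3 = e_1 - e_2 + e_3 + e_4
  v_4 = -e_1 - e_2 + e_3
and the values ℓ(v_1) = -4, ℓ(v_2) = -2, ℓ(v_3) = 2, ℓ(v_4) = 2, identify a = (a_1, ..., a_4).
a = (-2, -4, -4, 4)

Write a = (a_1, ..., a_4) in the standard basis. For each basis vector v_i, ℓ(v_i) = <v_i, a> is a linear equation in the a_j's. Collect the n equations into a matrix system V a = ℓ, where row i of V is v_i (expressed in the standard basis). Since V is invertible (lower-triangular with 1s on the diagonal, up to permutation), solve by back-substitution:
  V =
[[0, 1, 0, 0],
 [1, 0, 0, 0],
 [1, -1, 1, 1],
 [-1, -1, 1, 0]]
  V a = (-4, -2, 2, 2)
Solving gives a = (-2, -4, -4, 4).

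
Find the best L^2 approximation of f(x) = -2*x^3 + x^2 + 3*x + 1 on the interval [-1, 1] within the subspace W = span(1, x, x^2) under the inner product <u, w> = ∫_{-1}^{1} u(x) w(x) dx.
g(x) = x^2 + 9*x/5 + 1

The best approximation g ∈ W is the orthogonal projection of f onto W. Writing g = a_0 + a_1 x + a_2 x^2, the coefficients solve the normal equations G · a = b where
  G_{ij} = <φ_i, φ_j> and b_i = <f, φ_i>, with φ_0 = 1, φ_1 = x, φ_2 = x^2.
G =
  [2, 0, 2/3]
  [0, 2/3, 0]
  [2/3, 0, 2/5],
b = (8/3, 6/5, 16/15).
Solving gives a_0 = 1, a_1 = 9/5, a_2 = 1, so
  g(x) = x^2 + 9*x/5 + 1.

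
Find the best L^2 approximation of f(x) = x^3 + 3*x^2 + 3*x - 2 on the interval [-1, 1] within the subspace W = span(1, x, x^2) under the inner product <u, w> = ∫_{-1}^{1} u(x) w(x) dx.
g(x) = 3*x^2 + 18*x/5 - 2

The best approximation g ∈ W is the orthogonal projection of f onto W. Writing g = a_0 + a_1 x + a_2 x^2, the coefficients solve the normal equations G · a = b where
  G_{ij} = <φ_i, φ_j> and b_i = <f, φ_i>, with φ_0 = 1, φ_1 = x, φ_2 = x^2.
G =
  [2, 0, 2/3]
  [0, 2/3, 0]
  [2/3, 0, 2/5],
b = (-2, 12/5, -2/15).
Solving gives a_0 = -2, a_1 = 18/5, a_2 = 3, so
  g(x) = 3*x^2 + 18*x/5 - 2.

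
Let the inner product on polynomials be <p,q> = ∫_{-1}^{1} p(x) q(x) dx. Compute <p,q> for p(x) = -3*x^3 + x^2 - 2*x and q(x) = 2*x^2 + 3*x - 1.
<p,q> = -112/15

Expand the product: p(x)·q(x) = -6*x^5 - 7*x^4 + 2*x^3 - 7*x^2 + 2*x.
∫_{-1}^{1} of each monomial x^k gives [2/(k+1) if k even, 0 if k odd]. Integrating term-by-term (or equivalently evaluating the antiderivative F(x) = -x^6 - 7*x^5/5 + x^4/2 - 7*x^3/3 + x^2 at the endpoints):
  F(1) − F(−1) = -97/30 − (127/30) = -112/15.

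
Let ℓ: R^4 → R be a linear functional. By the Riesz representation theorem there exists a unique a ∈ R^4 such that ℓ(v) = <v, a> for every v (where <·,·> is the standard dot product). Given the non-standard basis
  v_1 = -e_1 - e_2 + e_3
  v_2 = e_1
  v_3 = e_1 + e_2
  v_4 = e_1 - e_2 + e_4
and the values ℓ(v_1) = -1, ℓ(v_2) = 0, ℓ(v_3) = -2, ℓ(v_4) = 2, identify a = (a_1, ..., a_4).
a = (0, -2, -3, 0)

Write a = (a_1, ..., a_4) in the standard basis. For each basis vector v_i, ℓ(v_i) = <v_i, a> is a linear equation in the a_j's. Collect the n equations into a matrix system V a = ℓ, where row i of V is v_i (expressed in the standard basis). Since V is invertible (lower-triangular with 1s on the diagonal, up to permutation), solve by back-substitution:
  V =
[[-1, -1, 1, 0],
 [1, 0, 0, 0],
 [1, 1, 0, 0],
 [1, -1, 0, 1]]
  V a = (-1, 0, -2, 2)
Solving gives a = (0, -2, -3, 0).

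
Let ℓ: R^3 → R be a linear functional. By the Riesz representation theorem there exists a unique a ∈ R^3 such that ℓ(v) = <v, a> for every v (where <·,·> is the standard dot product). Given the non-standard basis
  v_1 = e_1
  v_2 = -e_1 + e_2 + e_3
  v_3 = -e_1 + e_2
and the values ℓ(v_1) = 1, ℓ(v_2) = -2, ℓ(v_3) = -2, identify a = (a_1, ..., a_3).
a = (1, -1, 0)

Write a = (a_1, ..., a_3) in the standard basis. For each basis vector v_i, ℓ(v_i) = <v_i, a> is a linear equation in the a_j's. Collect the n equations into a matrix system V a = ℓ, where row i of V is v_i (expressed in the standard basis). Since V is invertible (lower-triangular with 1s on the diagonal, up to permutation), solve by back-substitution:
  V =
[[1, 0, 0],
 [-1, 1, 1],
 [-1, 1, 0]]
  V a = (1, -2, -2)
Solving gives a = (1, -1, 0).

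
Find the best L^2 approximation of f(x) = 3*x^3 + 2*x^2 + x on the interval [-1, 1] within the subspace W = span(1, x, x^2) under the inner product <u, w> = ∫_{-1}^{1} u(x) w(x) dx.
g(x) = 2*x^2 + 14*x/5

The best approximation g ∈ W is the orthogonal projection of f onto W. Writing g = a_0 + a_1 x + a_2 x^2, the coefficients solve the normal equations G · a = b where
  G_{ij} = <φ_i, φ_j> and b_i = <f, φ_i>, with φ_0 = 1, φ_1 = x, φ_2 = x^2.
G =
  [2, 0, 2/3]
  [0, 2/3, 0]
  [2/3, 0, 2/5],
b = (4/3, 28/15, 4/5).
Solving gives a_0 = 0, a_1 = 14/5, a_2 = 2, so
  g(x) = 2*x^2 + 14*x/5.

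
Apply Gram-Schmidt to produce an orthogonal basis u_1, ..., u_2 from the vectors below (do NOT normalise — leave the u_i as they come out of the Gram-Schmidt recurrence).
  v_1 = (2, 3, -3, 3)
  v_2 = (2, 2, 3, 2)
Orthogonal basis:
  u_1 = (2, 3, -3, 3)
  u_2 = (48/31, 41/31, 114/31, 41/31)

Apply the Gram-Schmidt recurrence
  u_1 = v_1
  u_i = v_i − Σ_{j<i} ((v_i · u_j) / (u_j · u_j)) · u_j.

Step by step this gives:
  u_1 = (2, 3, -3, 3)
  u_2 = (48/31, 41/31, 114/31, 41/31)

Orthogonality check:
  u_2 · u_1 = 0 (should be 0)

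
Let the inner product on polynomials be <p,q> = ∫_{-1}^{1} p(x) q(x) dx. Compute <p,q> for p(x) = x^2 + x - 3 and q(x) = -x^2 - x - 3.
<p,q> = 254/15

Expand the product: p(x)·q(x) = -x^4 - 2*x^3 - x^2 + 9.
∫_{-1}^{1} of each monomial x^k gives [2/(k+1) if k even, 0 if k odd]. Integrating term-by-term (or equivalently evaluating the antiderivative F(x) = -x^5/5 - x^4/2 - x^3/3 + 9*x at the endpoints):
  F(1) − F(−1) = 239/30 − (-269/30) = 254/15.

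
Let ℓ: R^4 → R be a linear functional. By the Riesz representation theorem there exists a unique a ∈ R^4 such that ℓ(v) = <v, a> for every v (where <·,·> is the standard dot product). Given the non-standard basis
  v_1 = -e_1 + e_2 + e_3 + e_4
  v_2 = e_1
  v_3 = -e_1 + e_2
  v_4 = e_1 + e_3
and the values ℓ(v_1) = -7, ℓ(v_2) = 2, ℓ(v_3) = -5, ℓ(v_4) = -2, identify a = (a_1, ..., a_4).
a = (2, -3, -4, 2)

Write a = (a_1, ..., a_4) in the standard basis. For each basis vector v_i, ℓ(v_i) = <v_i, a> is a linear equation in the a_j's. Collect the n equations into a matrix system V a = ℓ, where row i of V is v_i (expressed in the standard basis). Since V is invertible (lower-triangular with 1s on the diagonal, up to permutation), solve by back-substitution:
  V =
[[-1, 1, 1, 1],
 [1, 0, 0, 0],
 [-1, 1, 0, 0],
 [1, 0, 1, 0]]
  V a = (-7, 2, -5, -2)
Solving gives a = (2, -3, -4, 2).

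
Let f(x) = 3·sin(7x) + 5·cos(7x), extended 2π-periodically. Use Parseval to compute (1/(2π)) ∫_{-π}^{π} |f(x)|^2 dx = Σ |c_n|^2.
Σ |c_n|^2 = 17

Expand |f|^2 and use orthogonality of {sin(nx), cos(mx)} on [-π, π]:
  ∫_{-π}^{π} sin(nx)^2 dx = π, ∫ cos(mx)^2 dx = π, and cross terms integrate to 0.
So ∫_{-π}^{π} f(x)^2 dx = 3^2 · π + 5^2 · π = (9 + 25)π.
Divide by 2π: (9 + 25)/2 = 17.
By Parseval, this equals Σ |c_n|^2.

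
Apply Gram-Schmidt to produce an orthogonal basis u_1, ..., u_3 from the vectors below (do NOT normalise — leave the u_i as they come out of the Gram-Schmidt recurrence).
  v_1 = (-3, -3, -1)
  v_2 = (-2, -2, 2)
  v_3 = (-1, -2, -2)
Orthogonal basis:
  u_1 = (-3, -3, -1)
  u_2 = (-8/19, -8/19, 48/19)
  u_3 = (1/2, -1/2, 0)

Apply the Gram-Schmidt recurrence
  u_1 = v_1
  u_i = v_i − Σ_{j<i} ((v_i · u_j) / (u_j · u_j)) · u_j.

Step by step this gives:
  u_1 = (-3, -3, -1)
  u_2 = (-8/19, -8/19, 48/19)
  u_3 = (1/2, -1/2, 0)

Orthogonality check:
  u_2 · u_1 = 0 (should be 0)
  u_3 · u_1 = 0 (should be 0)
  u_3 · u_2 = 0 (should be 0)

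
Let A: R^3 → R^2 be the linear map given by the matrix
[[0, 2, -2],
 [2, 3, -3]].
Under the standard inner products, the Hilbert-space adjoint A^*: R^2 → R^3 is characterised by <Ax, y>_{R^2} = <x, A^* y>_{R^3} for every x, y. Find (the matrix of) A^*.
A^* = A^T =
[[0, 2],
 [2, 3],
 [-2, -3]]

For real matrices with standard dot products, the defining identity <Ax, y> = <x, A^* y> gives (Ax)^T y = x^T (A^*) y, i.e. x^T A^T y = x^T (A^*) y. Since this holds for all x, y, we must have A^* = A^T. Therefore
A^* =
[[0, 2],
 [2, 3],
 [-2, -3]].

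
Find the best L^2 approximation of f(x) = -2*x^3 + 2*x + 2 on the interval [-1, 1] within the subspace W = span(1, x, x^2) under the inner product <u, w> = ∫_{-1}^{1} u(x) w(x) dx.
g(x) = 4*x/5 + 2

The best approximation g ∈ W is the orthogonal projection of f onto W. Writing g = a_0 + a_1 x + a_2 x^2, the coefficients solve the normal equations G · a = b where
  G_{ij} = <φ_i, φ_j> and b_i = <f, φ_i>, with φ_0 = 1, φ_1 = x, φ_2 = x^2.
G =
  [2, 0, 2/3]
  [0, 2/3, 0]
  [2/3, 0, 2/5],
b = (4, 8/15, 4/3).
Solving gives a_0 = 2, a_1 = 4/5, a_2 = 0, so
  g(x) = 4*x/5 + 2.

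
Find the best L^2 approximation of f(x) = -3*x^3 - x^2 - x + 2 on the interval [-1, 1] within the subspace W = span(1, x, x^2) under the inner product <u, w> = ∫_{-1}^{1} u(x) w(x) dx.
g(x) = -x^2 - 14*x/5 + 2

The best approximation g ∈ W is the orthogonal projection of f onto W. Writing g = a_0 + a_1 x + a_2 x^2, the coefficients solve the normal equations G · a = b where
  G_{ij} = <φ_i, φ_j> and b_i = <f, φ_i>, with φ_0 = 1, φ_1 = x, φ_2 = x^2.
G =
  [2, 0, 2/3]
  [0, 2/3, 0]
  [2/3, 0, 2/5],
b = (10/3, -28/15, 14/15).
Solving gives a_0 = 2, a_1 = -14/5, a_2 = -1, so
  g(x) = -x^2 - 14*x/5 + 2.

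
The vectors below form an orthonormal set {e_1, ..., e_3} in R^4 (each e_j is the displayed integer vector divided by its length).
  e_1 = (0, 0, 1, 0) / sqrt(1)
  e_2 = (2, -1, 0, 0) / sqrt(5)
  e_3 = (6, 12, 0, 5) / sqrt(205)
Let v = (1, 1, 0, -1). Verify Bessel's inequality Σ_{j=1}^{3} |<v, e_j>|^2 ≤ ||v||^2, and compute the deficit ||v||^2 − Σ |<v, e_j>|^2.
Σ |<v, e_j>|^2 = 42/41; ||v||^2 = 3; deficit = 81/41

Write each e_j = u_j / sqrt(<u_j, u_j>) where u_j is the displayed integer vector. Then <v, e_j> = <v, u_j> / sqrt(<u_j, u_j>), so |<v, e_j>|^2 = <v, u_j>^2 / <u_j, u_j>.
Coefficients: <v, e_1> = 0/sqrt(1), <v, e_2> = 1/sqrt(5), <v, e_3> = 13/sqrt(205).
Square and sum: Σ |<v, e_j>|^2 = 42/41.
Compute ||v||^2 = v·v = 3.
Deficit = 3 − 42/41 = 81/41 ≥ 0, confirming Bessel's inequality. (The deficit equals ||v − Σ <v,e_j> e_j||^2, the squared distance from v to span{e_j}.)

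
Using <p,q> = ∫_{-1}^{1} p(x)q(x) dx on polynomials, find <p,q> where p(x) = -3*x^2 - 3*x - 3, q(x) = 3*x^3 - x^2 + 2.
<p,q> = -82/5

Expand the product: p(x)·q(x) = -9*x^5 - 6*x^4 - 6*x^3 - 3*x^2 - 6*x - 6.
∫_{-1}^{1} of each monomial x^k gives [2/(k+1) if k even, 0 if k odd]. Integrating term-by-term (or equivalently evaluating the antiderivative F(x) = -3*x^6/2 - 6*x^5/5 - 3*x^4/2 - x^3 - 3*x^2 - 6*x at the endpoints):
  F(1) − F(−1) = -71/5 − (11/5) = -82/5.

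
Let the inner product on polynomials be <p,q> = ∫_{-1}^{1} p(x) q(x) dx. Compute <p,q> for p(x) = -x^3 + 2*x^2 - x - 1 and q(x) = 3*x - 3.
<p,q> = -6/5

Expand the product: p(x)·q(x) = -3*x^4 + 9*x^3 - 9*x^2 + 3.
∫_{-1}^{1} of each monomial x^k gives [2/(k+1) if k even, 0 if k odd]. Integrating term-by-term (or equivalently evaluating the antiderivative F(x) = -3*x^5/5 + 9*x^4/4 - 3*x^3 + 3*x at the endpoints):
  F(1) − F(−1) = 33/20 − (57/20) = -6/5.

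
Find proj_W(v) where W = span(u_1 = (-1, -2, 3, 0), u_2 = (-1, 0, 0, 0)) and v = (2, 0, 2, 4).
proj_W(v) = (2, -12/13, 18/13, 0)

Set up U = [u_1 | ... | u_2] ∈ R^(4×2). The projector onto W = col(U) is P = U (U^T U)^(-1) U^T.
Compute U^T U =
  [14, 1]
  [1, 1],
and U^T v = (4, -2).
Solve U^T U · c = U^T v for the coefficients: c = (6/13, -32/13). The projection is proj_W(v) = U c.
Check: (v - proj_W(v)) · u_1 = 0  (should be 0).
Check: (v - proj_W(v)) · u_2 = 0  (should be 0).
Result: proj_W(v) = (2, -12/13, 18/13, 0).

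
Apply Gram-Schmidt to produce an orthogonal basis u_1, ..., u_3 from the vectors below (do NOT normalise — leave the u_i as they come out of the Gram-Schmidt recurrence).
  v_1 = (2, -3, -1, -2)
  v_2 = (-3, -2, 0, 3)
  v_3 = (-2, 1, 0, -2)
Orthogonal basis:
  u_1 = (2, -3, -1, -2)
  u_2 = (-7/3, -3, -1/3, 7/3)
  u_3 = (-121/60, 1/20, -13/60, -119/60)

Apply the Gram-Schmidt recurrence
  u_1 = v_1
  u_i = v_i − Σ_{j<i} ((v_i · u_j) / (u_j · u_j)) · u_j.

Step by step this gives:
  u_1 = (2, -3, -1, -2)
  u_2 = (-7/3, -3, -1/3, 7/3)
  u_3 = (-121/60, 1/20, -13/60, -119/60)

Orthogonality check:
  u_2 · u_1 = 0 (should be 0)
  u_3 · u_1 = 0 (should be 0)
  u_3 · u_2 = 0 (should be 0)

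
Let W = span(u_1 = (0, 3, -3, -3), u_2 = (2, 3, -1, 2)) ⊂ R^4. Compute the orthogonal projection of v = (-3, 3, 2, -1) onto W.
proj_W(v) = (-7/25, 17/50, -31/50, -26/25)

Set up U = [u_1 | ... | u_2] ∈ R^(4×2). The projector onto W = col(U) is P = U (U^T U)^(-1) U^T.
Compute U^T U =
  [27, 6]
  [6, 18],
and U^T v = (6, -1).
Solve U^T U · c = U^T v for the coefficients: c = (19/75, -7/50). The projection is proj_W(v) = U c.
Check: (v - proj_W(v)) · u_1 = 0  (should be 0).
Check: (v - proj_W(v)) · u_2 = 0  (should be 0).
Result: proj_W(v) = (-7/25, 17/50, -31/50, -26/25).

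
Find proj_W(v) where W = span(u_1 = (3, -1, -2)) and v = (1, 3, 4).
proj_W(v) = (-12/7, 4/7, 8/7)

Set up U = [u_1 | ... | u_1] ∈ R^(3×1). The projector onto W = col(U) is P = U (U^T U)^(-1) U^T.
Compute U^T U =
  [14],
and U^T v = (-8).
Solve U^T U · c = U^T v for the coefficients: c = (-4/7). The projection is proj_W(v) = U c.
Check: (v - proj_W(v)) · u_1 = 0  (should be 0).
Result: proj_W(v) = (-12/7, 4/7, 8/7).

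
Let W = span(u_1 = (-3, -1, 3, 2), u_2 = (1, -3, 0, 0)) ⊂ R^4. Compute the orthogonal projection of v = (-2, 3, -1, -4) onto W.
proj_W(v) = (-13/230, 839/230, -24/23, -16/23)

Set up U = [u_1 | ... | u_2] ∈ R^(4×2). The projector onto W = col(U) is P = U (U^T U)^(-1) U^T.
Compute U^T U =
  [23, 0]
  [0, 10],
and U^T v = (-8, -11).
Solve U^T U · c = U^T v for the coefficients: c = (-8/23, -11/10). The projection is proj_W(v) = U c.
Check: (v - proj_W(v)) · u_1 = 0  (should be 0).
Check: (v - proj_W(v)) · u_2 = 0  (should be 0).
Result: proj_W(v) = (-13/230, 839/230, -24/23, -16/23).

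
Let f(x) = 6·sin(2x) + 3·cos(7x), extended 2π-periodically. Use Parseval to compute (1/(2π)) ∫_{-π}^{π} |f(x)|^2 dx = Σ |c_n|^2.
Σ |c_n|^2 = 45/2

Expand |f|^2 and use orthogonality of {sin(nx), cos(mx)} on [-π, π]:
  ∫_{-π}^{π} sin(nx)^2 dx = π, ∫ cos(mx)^2 dx = π, and cross terms integrate to 0.
So ∫_{-π}^{π} f(x)^2 dx = 6^2 · π + 3^2 · π = (36 + 9)π.
Divide by 2π: (36 + 9)/2 = 45/2.
By Parseval, this equals Σ |c_n|^2.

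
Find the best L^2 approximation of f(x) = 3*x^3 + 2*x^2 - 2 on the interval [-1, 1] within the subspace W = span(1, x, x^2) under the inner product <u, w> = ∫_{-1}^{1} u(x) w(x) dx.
g(x) = 2*x^2 + 9*x/5 - 2

The best approximation g ∈ W is the orthogonal projection of f onto W. Writing g = a_0 + a_1 x + a_2 x^2, the coefficients solve the normal equations G · a = b where
  G_{ij} = <φ_i, φ_j> and b_i = <f, φ_i>, with φ_0 = 1, φ_1 = x, φ_2 = x^2.
G =
  [2, 0, 2/3]
  [0, 2/3, 0]
  [2/3, 0, 2/5],
b = (-8/3, 6/5, -8/15).
Solving gives a_0 = -2, a_1 = 9/5, a_2 = 2, so
  g(x) = 2*x^2 + 9*x/5 - 2.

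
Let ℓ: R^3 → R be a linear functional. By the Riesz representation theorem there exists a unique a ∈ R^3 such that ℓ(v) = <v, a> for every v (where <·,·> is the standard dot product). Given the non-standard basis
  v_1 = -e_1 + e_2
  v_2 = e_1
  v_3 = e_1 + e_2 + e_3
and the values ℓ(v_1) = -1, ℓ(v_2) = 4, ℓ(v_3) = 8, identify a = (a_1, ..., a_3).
a = (4, 3, 1)

Write a = (a_1, ..., a_3) in the standard basis. For each basis vector v_i, ℓ(v_i) = <v_i, a> is a linear equation in the a_j's. Collect the n equations into a matrix system V a = ℓ, where row i of V is v_i (expressed in the standard basis). Since V is invertible (lower-triangular with 1s on the diagonal, up to permutation), solve by back-substitution:
  V =
[[-1, 1, 0],
 [1, 0, 0],
 [1, 1, 1]]
  V a = (-1, 4, 8)
Solving gives a = (4, 3, 1).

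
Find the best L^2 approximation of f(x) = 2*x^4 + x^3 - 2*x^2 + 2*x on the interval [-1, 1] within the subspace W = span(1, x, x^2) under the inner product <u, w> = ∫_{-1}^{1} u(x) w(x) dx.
g(x) = -2*x^2/7 + 13*x/5 - 6/35

The best approximation g ∈ W is the orthogonal projection of f onto W. Writing g = a_0 + a_1 x + a_2 x^2, the coefficients solve the normal equations G · a = b where
  G_{ij} = <φ_i, φ_j> and b_i = <f, φ_i>, with φ_0 = 1, φ_1 = x, φ_2 = x^2.
G =
  [2, 0, 2/3]
  [0, 2/3, 0]
  [2/3, 0, 2/5],
b = (-8/15, 26/15, -8/35).
Solving gives a_0 = -6/35, a_1 = 13/5, a_2 = -2/7, so
  g(x) = -2*x^2/7 + 13*x/5 - 6/35.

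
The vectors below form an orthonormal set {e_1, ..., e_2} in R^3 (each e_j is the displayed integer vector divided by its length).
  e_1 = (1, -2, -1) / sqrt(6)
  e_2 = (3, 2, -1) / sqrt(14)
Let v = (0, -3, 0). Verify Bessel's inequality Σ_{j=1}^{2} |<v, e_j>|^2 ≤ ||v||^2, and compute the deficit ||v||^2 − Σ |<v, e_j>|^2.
Σ |<v, e_j>|^2 = 60/7; ||v||^2 = 9; deficit = 3/7

Write each e_j = u_j / sqrt(<u_j, u_j>) where u_j is the displayed integer vector. Then <v, e_j> = <v, u_j> / sqrt(<u_j, u_j>), so |<v, e_j>|^2 = <v, u_j>^2 / <u_j, u_j>.
Coefficients: <v, e_1> = 6/sqrt(6), <v, e_2> = -6/sqrt(14).
Square and sum: Σ |<v, e_j>|^2 = 60/7.
Compute ||v||^2 = v·v = 9.
Deficit = 9 − 60/7 = 3/7 ≥ 0, confirming Bessel's inequality. (The deficit equals ||v − Σ <v,e_j> e_j||^2, the squared distance from v to span{e_j}.)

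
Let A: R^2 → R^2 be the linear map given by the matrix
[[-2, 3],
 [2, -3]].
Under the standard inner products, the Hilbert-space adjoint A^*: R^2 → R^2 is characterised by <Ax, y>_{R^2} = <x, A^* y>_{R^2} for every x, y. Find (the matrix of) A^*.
A^* = A^T =
[[-2, 2],
 [3, -3]]

For real matrices with standard dot products, the defining identity <Ax, y> = <x, A^* y> gives (Ax)^T y = x^T (A^*) y, i.e. x^T A^T y = x^T (A^*) y. Since this holds for all x, y, we must have A^* = A^T. Therefore
A^* =
[[-2, 2],
 [3, -3]].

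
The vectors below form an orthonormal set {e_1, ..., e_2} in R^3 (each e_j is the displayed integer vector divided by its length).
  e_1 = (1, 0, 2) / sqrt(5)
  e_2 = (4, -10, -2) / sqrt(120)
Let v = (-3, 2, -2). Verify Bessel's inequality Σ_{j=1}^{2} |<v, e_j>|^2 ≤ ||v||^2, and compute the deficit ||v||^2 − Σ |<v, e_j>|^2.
Σ |<v, e_j>|^2 = 49/3; ||v||^2 = 17; deficit = 2/3

Write each e_j = u_j / sqrt(<u_j, u_j>) where u_j is the displayed integer vector. Then <v, e_j> = <v, u_j> / sqrt(<u_j, u_j>), so |<v, e_j>|^2 = <v, u_j>^2 / <u_j, u_j>.
Coefficients: <v, e_1> = -7/sqrt(5), <v, e_2> = -28/sqrt(120).
Square and sum: Σ |<v, e_j>|^2 = 49/3.
Compute ||v||^2 = v·v = 17.
Deficit = 17 − 49/3 = 2/3 ≥ 0, confirming Bessel's inequality. (The deficit equals ||v − Σ <v,e_j> e_j||^2, the squared distance from v to span{e_j}.)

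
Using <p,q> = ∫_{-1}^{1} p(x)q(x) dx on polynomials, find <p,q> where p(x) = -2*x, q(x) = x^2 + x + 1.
<p,q> = -4/3

Expand the product: p(x)·q(x) = -2*x^3 - 2*x^2 - 2*x.
∫_{-1}^{1} of each monomial x^k gives [2/(k+1) if k even, 0 if k odd]. Integrating term-by-term (or equivalently evaluating the antiderivative F(x) = -x^4/2 - 2*x^3/3 - x^2 at the endpoints):
  F(1) − F(−1) = -13/6 − (-5/6) = -4/3.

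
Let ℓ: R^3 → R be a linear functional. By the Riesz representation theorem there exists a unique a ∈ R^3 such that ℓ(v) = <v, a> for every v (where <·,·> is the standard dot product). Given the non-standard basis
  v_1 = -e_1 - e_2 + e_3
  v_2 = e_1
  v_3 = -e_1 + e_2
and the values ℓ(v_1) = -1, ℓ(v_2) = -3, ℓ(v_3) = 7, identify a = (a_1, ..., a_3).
a = (-3, 4, 0)

Write a = (a_1, ..., a_3) in the standard basis. For each basis vector v_i, ℓ(v_i) = <v_i, a> is a linear equation in the a_j's. Collect the n equations into a matrix system V a = ℓ, where row i of V is v_i (expressed in the standard basis). Since V is invertible (lower-triangular with 1s on the diagonal, up to permutation), solve by back-substitution:
  V =
[[-1, -1, 1],
 [1, 0, 0],
 [-1, 1, 0]]
  V a = (-1, -3, 7)
Solving gives a = (-3, 4, 0).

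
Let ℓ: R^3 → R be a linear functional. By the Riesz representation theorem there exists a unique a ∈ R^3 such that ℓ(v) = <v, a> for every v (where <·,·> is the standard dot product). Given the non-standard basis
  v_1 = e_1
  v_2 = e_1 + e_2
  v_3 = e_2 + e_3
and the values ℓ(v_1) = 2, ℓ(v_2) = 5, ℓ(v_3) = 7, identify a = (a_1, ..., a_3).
a = (2, 3, 4)

Write a = (a_1, ..., a_3) in the standard basis. For each basis vector v_i, ℓ(v_i) = <v_i, a> is a linear equation in the a_j's. Collect the n equations into a matrix system V a = ℓ, where row i of V is v_i (expressed in the standard basis). Since V is invertible (lower-triangular with 1s on the diagonal, up to permutation), solve by back-substitution:
  V =
[[1, 0, 0],
 [1, 1, 0],
 [0, 1, 1]]
  V a = (2, 5, 7)
Solving gives a = (2, 3, 4).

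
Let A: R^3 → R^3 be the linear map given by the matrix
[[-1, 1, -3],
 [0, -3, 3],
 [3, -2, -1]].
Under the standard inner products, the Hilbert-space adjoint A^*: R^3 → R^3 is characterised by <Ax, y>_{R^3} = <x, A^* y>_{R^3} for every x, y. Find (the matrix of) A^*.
A^* = A^T =
[[-1, 0, 3],
 [1, -3, -2],
 [-3, 3, -1]]

For real matrices with standard dot products, the defining identity <Ax, y> = <x, A^* y> gives (Ax)^T y = x^T (A^*) y, i.e. x^T A^T y = x^T (A^*) y. Since this holds for all x, y, we must have A^* = A^T. Therefore
A^* =
[[-1, 0, 3],
 [1, -3, -2],
 [-3, 3, -1]].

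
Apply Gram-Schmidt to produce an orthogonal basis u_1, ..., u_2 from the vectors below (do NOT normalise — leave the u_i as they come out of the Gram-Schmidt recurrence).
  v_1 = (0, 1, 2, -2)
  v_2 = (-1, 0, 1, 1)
Orthogonal basis:
  u_1 = (0, 1, 2, -2)
  u_2 = (-1, 0, 1, 1)

Apply the Gram-Schmidt recurrence
  u_1 = v_1
  u_i = v_i − Σ_{j<i} ((v_i · u_j) / (u_j · u_j)) · u_j.

Step by step this gives:
  u_1 = (0, 1, 2, -2)
  u_2 = (-1, 0, 1, 1)

Orthogonality check:
  u_2 · u_1 = 0 (should be 0)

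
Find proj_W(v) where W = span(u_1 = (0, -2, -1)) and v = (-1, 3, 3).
proj_W(v) = (0, 18/5, 9/5)

Set up U = [u_1 | ... | u_1] ∈ R^(3×1). The projector onto W = col(U) is P = U (U^T U)^(-1) U^T.
Compute U^T U =
  [5],
and U^T v = (-9).
Solve U^T U · c = U^T v for the coefficients: c = (-9/5). The projection is proj_W(v) = U c.
Check: (v - proj_W(v)) · u_1 = 0  (should be 0).
Result: proj_W(v) = (0, 18/5, 9/5).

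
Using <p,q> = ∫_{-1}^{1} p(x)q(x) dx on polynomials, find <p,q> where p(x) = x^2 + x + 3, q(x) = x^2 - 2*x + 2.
<p,q> = 72/5

Expand the product: p(x)·q(x) = x^4 - x^3 + 3*x^2 - 4*x + 6.
∫_{-1}^{1} of each monomial x^k gives [2/(k+1) if k even, 0 if k odd]. Integrating term-by-term (or equivalently evaluating the antiderivative F(x) = x^5/5 - x^4/4 + x^3 - 2*x^2 + 6*x at the endpoints):
  F(1) − F(−1) = 99/20 − (-189/20) = 72/5.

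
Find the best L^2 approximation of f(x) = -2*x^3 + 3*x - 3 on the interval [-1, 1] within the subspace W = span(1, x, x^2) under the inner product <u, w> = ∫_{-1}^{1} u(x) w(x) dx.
g(x) = 9*x/5 - 3

The best approximation g ∈ W is the orthogonal projection of f onto W. Writing g = a_0 + a_1 x + a_2 x^2, the coefficients solve the normal equations G · a = b where
  G_{ij} = <φ_i, φ_j> and b_i = <f, φ_i>, with φ_0 = 1, φ_1 = x, φ_2 = x^2.
G =
  [2, 0, 2/3]
  [0, 2/3, 0]
  [2/3, 0, 2/5],
b = (-6, 6/5, -2).
Solving gives a_0 = -3, a_1 = 9/5, a_2 = 0, so
  g(x) = 9*x/5 - 3.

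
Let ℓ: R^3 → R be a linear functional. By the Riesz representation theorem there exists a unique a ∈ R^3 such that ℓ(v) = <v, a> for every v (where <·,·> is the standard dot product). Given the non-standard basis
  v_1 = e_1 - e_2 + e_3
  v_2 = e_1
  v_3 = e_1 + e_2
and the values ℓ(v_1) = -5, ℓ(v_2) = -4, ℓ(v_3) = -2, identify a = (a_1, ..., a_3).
a = (-4, 2, 1)

Write a = (a_1, ..., a_3) in the standard basis. For each basis vector v_i, ℓ(v_i) = <v_i, a> is a linear equation in the a_j's. Collect the n equations into a matrix system V a = ℓ, where row i of V is v_i (expressed in the standard basis). Since V is invertible (lower-triangular with 1s on the diagonal, up to permutation), solve by back-substitution:
  V =
[[1, -1, 1],
 [1, 0, 0],
 [1, 1, 0]]
  V a = (-5, -4, -2)
Solving gives a = (-4, 2, 1).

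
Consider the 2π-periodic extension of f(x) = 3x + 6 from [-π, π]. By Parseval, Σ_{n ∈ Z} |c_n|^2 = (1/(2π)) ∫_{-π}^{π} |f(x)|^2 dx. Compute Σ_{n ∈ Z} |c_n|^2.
Σ |c_n|^2 = 3π^2 + 36

Expand and integrate term by term over [-π, π]:
  ∫ (3x)^2 dx = 9·(2π^3/3); ∫ 2·3·(6)·x dx = 0 (odd integrand); ∫ 6^2 dx = 36·2π.
So (1/(2π)) ∫_{-π}^{π} (3x + 6)^2 dx = 9π^2/3 + 36 = 3π^2 + 36.
Parseval ⇒ Σ |c_n|^2 = 3π^2 + 36.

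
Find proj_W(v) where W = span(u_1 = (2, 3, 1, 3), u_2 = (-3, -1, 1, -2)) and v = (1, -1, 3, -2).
proj_W(v) = (-157/149, -29/149, 69/149, -88/149)

Set up U = [u_1 | ... | u_2] ∈ R^(4×2). The projector onto W = col(U) is P = U (U^T U)^(-1) U^T.
Compute U^T U =
  [23, -14]
  [-14, 15],
and U^T v = (-4, 5).
Solve U^T U · c = U^T v for the coefficients: c = (10/149, 59/149). The projection is proj_W(v) = U c.
Check: (v - proj_W(v)) · u_1 = 0  (should be 0).
Check: (v - proj_W(v)) · u_2 = 0  (should be 0).
Result: proj_W(v) = (-157/149, -29/149, 69/149, -88/149).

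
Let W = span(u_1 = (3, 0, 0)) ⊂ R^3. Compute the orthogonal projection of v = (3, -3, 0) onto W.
proj_W(v) = (3, 0, 0)

Set up U = [u_1 | ... | u_1] ∈ R^(3×1). The projector onto W = col(U) is P = U (U^T U)^(-1) U^T.
Compute U^T U =
  [9],
and U^T v = (9).
Solve U^T U · c = U^T v for the coefficients: c = (1). The projection is proj_W(v) = U c.
Check: (v - proj_W(v)) · u_1 = 0  (should be 0).
Result: proj_W(v) = (3, 0, 0).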